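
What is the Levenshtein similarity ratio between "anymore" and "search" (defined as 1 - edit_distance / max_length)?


Word 1: "anymore" (length 7)
Word 2: "search" (length 6)
One optimal edit sequence:
  1. delete 'a'  (+1)
  2. substitute 'n' -> 's'  (+1)
  3. substitute 'y' -> 'e'  (+1)
  4. substitute 'm' -> 'a'  (+1)
  5. substitute 'o' -> 'r'  (+1)
  6. substitute 'r' -> 'c'  (+1)
  7. substitute 'e' -> 'h'  (+1)
Edit distance = 7
Max length = max(7, 6) = 7
Similarity = 1 - 7/7
= 0.0000


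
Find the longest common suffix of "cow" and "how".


Word 1: "cow"
Word 2: "how"
Comparing from end:
  Pos -1: 'w' == 'w'
  Pos -2: 'o' == 'o'
  Pos -3: 'c' != 'h' (stop)
LCS = "ow" (length 2)


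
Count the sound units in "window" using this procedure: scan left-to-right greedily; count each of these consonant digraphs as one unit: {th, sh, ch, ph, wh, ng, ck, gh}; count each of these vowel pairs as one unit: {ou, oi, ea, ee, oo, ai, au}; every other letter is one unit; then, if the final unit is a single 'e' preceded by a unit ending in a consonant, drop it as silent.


Word: "window" (6 letters)
Left-to-right scan:
  1. 'w' (letter)
  2. 'i' (letter)
  3. 'n' (letter)
  4. 'd' (letter)
  5. 'o' (letter)
  6. 'w' (letter)
Units from scan: 6
Sound units = 6 units


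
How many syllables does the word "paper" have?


Word: "paper"
Syllable breakdown: pa · per
Counting: 2 parts
= 2 syllables


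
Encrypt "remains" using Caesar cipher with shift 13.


Word: "remains"
Shift: 13
Each letter → (letter + shift) mod 26:
  'r' (17) + 13 = 4 → 'e'
  'e' (4) + 13 = 17 → 'r'
  'm' (12) + 13 = 25 → 'z'
  'a' (0) + 13 = 13 → 'n'
  'i' (8) + 13 = 21 → 'v'
  'n' (13) + 13 = 0 → 'a'
  's' (18) + 13 = 5 → 'f'
Result = "erznvaf"


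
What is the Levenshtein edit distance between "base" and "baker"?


Word 1: "base" (length 4)
Word 2: "baker" (length 5)
One optimal edit sequence (insert/delete/substitute each cost 1):
  1. keep 'b'
  2. keep 'a'
  3. substitute 's' -> 'k'  (+1)
  4. keep 'e'
  5. insert 'r'  (+1)
Total edit operations: 2
Edit distance = 2


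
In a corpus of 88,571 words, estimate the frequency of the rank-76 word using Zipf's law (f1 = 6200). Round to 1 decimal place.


Zipf's law: f(r) = f(1) / r
f(1) = 6200
f(76) = 6200 / 76
= 81.6 occurrences


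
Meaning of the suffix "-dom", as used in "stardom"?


Suffix: -dom
Example: stardom (star + -dom)
Meaning = state / realm


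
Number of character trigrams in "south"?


Word: "south" (length 5)
Number of 3-grams = length - 3 + 1 = 5 - 3 + 1
= 3


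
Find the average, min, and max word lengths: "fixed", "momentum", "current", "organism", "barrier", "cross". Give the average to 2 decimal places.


Lengths: "fixed"=5, "momentum"=8, "current"=7, "organism"=8, "barrier"=7, "cross"=5
Sum = 40, Count = 6
Average = 40/6 = 6.67
= avg=6.67, min=5, max=8


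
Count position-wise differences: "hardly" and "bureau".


Comparing character by character (same length = 6):
  Pos 0: 'h' vs 'b' !=
  Pos 1: 'a' vs 'u' !=
  Pos 2: 'r' vs 'r' =
  Pos 3: 'd' vs 'e' !=
  Pos 4: 'l' vs 'a' !=
  Pos 5: 'y' vs 'u' !=
Hamming distance = 5


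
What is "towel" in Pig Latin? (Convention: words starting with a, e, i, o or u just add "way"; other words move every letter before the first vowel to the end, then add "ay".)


Word: "towel"
Starts with consonant(s) → move to end, add 'ay'
Consonant cluster: "t"
Pig Latin = "oweltay"


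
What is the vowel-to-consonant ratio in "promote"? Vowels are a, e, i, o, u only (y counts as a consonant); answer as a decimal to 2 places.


Word: "promote"
Vowels (a,e,i,o,u): 3
Consonants: 4
Ratio = 3/4
= 0.75


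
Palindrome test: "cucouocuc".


Word: "cucouocuc"
Reversed: "cucouocuc"
Forward == Backward? cucouocuc == cucouocuc
Palindrome = Yes


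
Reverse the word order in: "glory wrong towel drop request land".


Original: "glory wrong towel drop request land"
Words (1..n): glory | wrong | towel | drop | request | land
Reversed (n..1): land | request | drop | towel | wrong | glory
Result = "land request drop towel wrong glory"


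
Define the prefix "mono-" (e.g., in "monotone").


Prefix: mono-
Example: monotone (mono- + tone)
Meaning = one


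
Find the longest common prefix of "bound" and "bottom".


Word 1: "bound"
Word 2: "bottom"
Comparing from start:
  Pos 0: 'b' == 'b'
  Pos 1: 'o' == 'o'
  Pos 2: 'u' != 't' (stop)
LCP = "bo" (length 2)


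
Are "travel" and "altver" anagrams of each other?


Word 1: "travel" → sorted: aelrtv
Word 2: "altver" → sorted: aelrtv
Same letters? aelrtv == aelrtv
Anagram = Yes


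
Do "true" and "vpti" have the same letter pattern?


Pattern of "true": [0, 1, 2, 3]
Pattern of "vpti": [0, 1, 2, 3]
Patterns match
Same pattern = Yes


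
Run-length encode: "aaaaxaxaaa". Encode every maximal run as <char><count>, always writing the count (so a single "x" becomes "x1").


String: "aaaaxaxaaa"
Scanning for consecutive runs:
  'a' x 4
  'x' x 1
  'a' x 1
  'x' x 1
  'a' x 3
RLE = "a4x1a1x1a3"


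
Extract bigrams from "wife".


Word: "wife" (length 4)
Number of bigrams = 4 - 2 + 1 = 3
  Position 0: "wi"
  Position 1: "if"
  Position 2: "fe"
Bigrams = "wi", "if", "fe"


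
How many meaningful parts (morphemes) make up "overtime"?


Word: "overtime"
Morphemes: over- / time
Each morpheme carries meaning
= 2 morphemes


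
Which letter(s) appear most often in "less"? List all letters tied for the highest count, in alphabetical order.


Word: "less"
Letter counts:
  'e': 1
  'l': 1
  's': 2
Maximum count = 2
Most frequent = 's' (2 times each)


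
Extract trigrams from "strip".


Word: "strip" (length 5)
Number of trigrams = 5 - 3 + 1 = 3
  Position 0: "str"
  Position 1: "tri"
  Position 2: "rip"
Trigrams = "str", "tri", "rip"


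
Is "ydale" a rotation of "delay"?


Word: "delay", Candidate: "ydale"
Method: check if candidate is substring of word+word
"delaydelay" contains "ydale"? No
Is rotation = No


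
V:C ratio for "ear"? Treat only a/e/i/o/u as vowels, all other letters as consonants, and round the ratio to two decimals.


Word: "ear"
Vowels (a,e,i,o,u): 2
Consonants: 1
Ratio = 2/1
= 2.00


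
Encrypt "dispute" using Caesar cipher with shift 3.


Word: "dispute"
Shift: 3
Each letter → (letter + shift) mod 26:
  'd' (3) + 3 = 6 → 'g'
  'i' (8) + 3 = 11 → 'l'
  's' (18) + 3 = 21 → 'v'
  'p' (15) + 3 = 18 → 's'
  'u' (20) + 3 = 23 → 'x'
  't' (19) + 3 = 22 → 'w'
  'e' (4) + 3 = 7 → 'h'
Result = "glvsxwh"


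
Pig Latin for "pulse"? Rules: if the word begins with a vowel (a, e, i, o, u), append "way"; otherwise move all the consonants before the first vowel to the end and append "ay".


Word: "pulse"
Starts with consonant(s) → move to end, add 'ay'
Consonant cluster: "p"
Pig Latin = "ulsepay"


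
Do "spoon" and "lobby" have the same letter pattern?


Pattern of "spoon": [0, 1, 2, 2, 3]
Pattern of "lobby": [0, 1, 2, 2, 3]
Patterns match
Same pattern = Yes


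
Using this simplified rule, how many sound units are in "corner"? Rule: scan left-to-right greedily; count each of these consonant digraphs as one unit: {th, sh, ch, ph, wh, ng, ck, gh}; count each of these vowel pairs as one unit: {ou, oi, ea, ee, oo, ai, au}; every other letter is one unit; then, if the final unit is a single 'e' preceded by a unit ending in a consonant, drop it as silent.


Word: "corner" (6 letters)
Left-to-right scan:
  (1) 'c' (letter)
  (2) 'o' (letter)
  (3) 'r' (letter)
  (4) 'n' (letter)
  (5) 'e' (letter)
  (6) 'r' (letter)
Units from scan: 6
Sound units = 6 units


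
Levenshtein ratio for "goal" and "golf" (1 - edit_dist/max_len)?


Word 1: "goal" (length 4)
Word 2: "golf" (length 4)
One optimal edit sequence:
  1. keep 'g'
  2. keep 'o'
  3. substitute 'a' -> 'l'  (+1)
  4. substitute 'l' -> 'f'  (+1)
Edit distance = 2
Max length = max(4, 4) = 4
Similarity = 1 - 2/4
= 0.5000


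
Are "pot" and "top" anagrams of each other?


Word 1: "pot" → sorted: opt
Word 2: "top" → sorted: opt
Same letters? opt == opt
Anagram = Yes


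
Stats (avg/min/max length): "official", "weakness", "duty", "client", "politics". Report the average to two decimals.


Lengths: "official"=8, "weakness"=8, "duty"=4, "client"=6, "politics"=8
Sum = 34, Count = 5
Average = 34/5 = 6.80
= avg=6.80, min=4, max=8


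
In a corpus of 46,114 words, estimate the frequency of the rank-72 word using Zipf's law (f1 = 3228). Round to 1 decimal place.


Zipf's law: f(r) = f(1) / r
f(1) = 3228
f(72) = 3228 / 72
= 44.8 occurrences


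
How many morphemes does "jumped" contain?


Word: "jumped"
Morphemes: jump | -ed
Each morpheme carries meaning
= 2 morphemes


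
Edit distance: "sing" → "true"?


Word 1: "sing" (length 4)
Word 2: "true" (length 4)
One optimal edit sequence (insert/delete/substitute each cost 1):
  1. substitute 's' -> 't'  (+1)
  2. substitute 'i' -> 'r'  (+1)
  3. substitute 'n' -> 'u'  (+1)
  4. substitute 'g' -> 'e'  (+1)
Total edit operations: 4
Edit distance = 4


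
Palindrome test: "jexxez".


Word: "jexxez"
Reversed: "zexxej"
Forward == Backward? jexxez != zexxej
Palindrome = No


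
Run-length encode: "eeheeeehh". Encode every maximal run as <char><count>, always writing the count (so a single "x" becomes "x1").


String: "eeheeeehh"
Scanning for consecutive runs:
  'e' x 2
  'h' x 1
  'e' x 4
  'h' x 2
RLE = "e2h1e4h2"


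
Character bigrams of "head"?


Word: "head" (length 4)
Number of bigrams = 4 - 2 + 1 = 3
  Position 0: "he"
  Position 1: "ea"
  Position 2: "ad"
Bigrams = "he", "ea", "ad"


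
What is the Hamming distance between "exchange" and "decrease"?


Comparing character by character (same length = 8):
  Pos 0: 'e' vs 'd' !=
  Pos 1: 'x' vs 'e' !=
  Pos 2: 'c' vs 'c' =
  Pos 3: 'h' vs 'r' !=
  Pos 4: 'a' vs 'e' !=
  Pos 5: 'n' vs 'a' !=
  Pos 6: 'g' vs 's' !=
  Pos 7: 'e' vs 'e' =
Hamming distance = 6


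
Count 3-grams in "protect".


Word: "protect" (length 7)
Number of 3-grams = length - 3 + 1 = 7 - 3 + 1
= 5


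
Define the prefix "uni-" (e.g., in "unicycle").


Prefix: uni-
Example: unicycle (uni- + cycle)
Meaning = one


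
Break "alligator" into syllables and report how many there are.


Word: "alligator"
Syllable breakdown: al-li-ga-tor
Counting: 4 parts
= 4 syllables


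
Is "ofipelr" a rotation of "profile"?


Word: "profile", Candidate: "ofipelr"
Method: check if candidate is substring of word+word
"profileprofile" contains "ofipelr"? No
Is rotation = No


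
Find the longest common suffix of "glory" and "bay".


Word 1: "glory"
Word 2: "bay"
Comparing from end:
  Pos -1: 'y' == 'y'
  Pos -2: 'r' != 'a' (stop)
LCS = "y" (length 1)


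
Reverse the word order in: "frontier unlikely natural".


Original: "frontier unlikely natural"
Words (1..n): frontier | unlikely | natural
Reversed (n..1): natural | unlikely | frontier
Result = "natural unlikely frontier"


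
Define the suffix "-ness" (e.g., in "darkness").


Suffix: -ness
Example: darkness = dark + -ness
Meaning = state of being


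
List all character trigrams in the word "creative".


Word: "creative" (length 8)
Number of trigrams = 8 - 3 + 1 = 6
  Position 0: "cre"
  Position 1: "rea"
  Position 2: "eat"
  Position 3: "ati"
  Position 4: "tiv"
  Position 5: "ive"
Trigrams = "cre", "rea", "eat", "ati", "tiv", "ive"


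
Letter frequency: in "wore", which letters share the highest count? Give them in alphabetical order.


Word: "wore"
Letter counts:
  'e': 1
  'o': 1
  'r': 1
  'w': 1
Maximum count = 1
Most frequent = 'e', 'o', 'r', 'w' (1 time each)


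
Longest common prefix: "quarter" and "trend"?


Word 1: "quarter"
Word 2: "trend"
Comparing from start:
  Pos 0: 'q' != 't' (stop)
LCP = "" (length 0)


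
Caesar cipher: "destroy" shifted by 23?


Word: "destroy"
Shift: 23
Each letter → (letter + shift) mod 26:
  'd' (3) + 23 = 0 → 'a'
  'e' (4) + 23 = 1 → 'b'
  's' (18) + 23 = 15 → 'p'
  't' (19) + 23 = 16 → 'q'
  'r' (17) + 23 = 14 → 'o'
  'o' (14) + 23 = 11 → 'l'
  'y' (24) + 23 = 21 → 'v'
Result = "abpqolv"


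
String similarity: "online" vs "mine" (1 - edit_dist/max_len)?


Word 1: "online" (length 6)
Word 2: "mine" (length 4)
One optimal edit sequence:
  1. delete 'o'  (+1)
  2. delete 'n'  (+1)
  3. substitute 'l' -> 'm'  (+1)
  4. keep 'i'
  5. keep 'n'
  6. keep 'e'
Edit distance = 3
Max length = max(6, 4) = 6
Similarity = 1 - 3/6
= 0.5000


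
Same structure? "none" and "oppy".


Pattern of "none": [0, 1, 0, 2]
Pattern of "oppy": [0, 1, 1, 2]
Patterns do not match
Same pattern = No


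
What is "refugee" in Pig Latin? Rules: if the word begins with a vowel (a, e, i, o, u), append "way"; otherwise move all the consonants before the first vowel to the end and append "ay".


Word: "refugee"
Starts with consonant(s) → move to end, add 'ay'
Consonant cluster: "r"
Pig Latin = "efugeeray"


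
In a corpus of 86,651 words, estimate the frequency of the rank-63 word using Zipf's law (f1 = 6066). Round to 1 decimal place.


Zipf's law: f(r) = f(1) / r
f(1) = 6066
f(63) = 6066 / 63
= 96.3 occurrences


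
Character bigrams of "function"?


Word: "function" (length 8)
Number of bigrams = 8 - 2 + 1 = 7
  Position 0: "fu"
  Position 1: "un"
  Position 2: "nc"
  Position 3: "ct"
  Position 4: "ti"
  Position 5: "io"
  Position 6: "on"
Bigrams = "fu", "un", "nc", "ct", "ti", "io", "on"


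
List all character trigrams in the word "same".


Word: "same" (length 4)
Number of trigrams = 4 - 3 + 1 = 2
  Position 0: "sam"
  Position 1: "ame"
Trigrams = "sam", "ame"


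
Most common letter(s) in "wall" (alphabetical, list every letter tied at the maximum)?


Word: "wall"
Letter counts:
  'a': 1
  'l': 2
  'w': 1
Maximum count = 2
Most frequent = 'l' (2 times each)


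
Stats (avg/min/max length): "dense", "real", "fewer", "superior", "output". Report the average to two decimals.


Lengths: "dense"=5, "real"=4, "fewer"=5, "superior"=8, "output"=6
Sum = 28, Count = 5
Average = 28/5 = 5.60
= avg=5.60, min=4, max=8


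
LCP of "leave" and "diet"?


Word 1: "leave"
Word 2: "diet"
Comparing from start:
  Pos 0: 'l' != 'd' (stop)
LCP = "" (length 0)


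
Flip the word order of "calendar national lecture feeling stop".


Original: "calendar national lecture feeling stop"
Words (1..n): calendar | national | lecture | feeling | stop
Reversed (n..1): stop | feeling | lecture | national | calendar
Result = "stop feeling lecture national calendar"


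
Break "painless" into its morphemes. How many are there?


Word: "painless"
Morphemes: pain / -less
Each morpheme carries meaning
= 2 morphemes


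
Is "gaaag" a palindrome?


Word: "gaaag"
Reversed: "gaaag"
Forward == Backward? gaaag == gaaag
Palindrome = Yes


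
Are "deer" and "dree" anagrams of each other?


Word 1: "deer" → sorted: deer
Word 2: "dree" → sorted: deer
Same letters? deer == deer
Anagram = Yes


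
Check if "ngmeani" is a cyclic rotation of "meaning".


Word: "meaning", Candidate: "ngmeani"
Method: check if candidate is substring of word+word
"meaningmeaning" contains "ngmeani"? Yes
Is rotation = Yes


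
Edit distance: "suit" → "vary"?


Word 1: "suit" (length 4)
Word 2: "vary" (length 4)
One optimal edit sequence (insert/delete/substitute each cost 1):
  1. substitute 's' -> 'v'  (+1)
  2. substitute 'u' -> 'a'  (+1)
  3. substitute 'i' -> 'r'  (+1)
  4. substitute 't' -> 'y'  (+1)
Total edit operations: 4
Edit distance = 4


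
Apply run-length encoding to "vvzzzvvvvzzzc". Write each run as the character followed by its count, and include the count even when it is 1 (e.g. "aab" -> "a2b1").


String: "vvzzzvvvvzzzc"
Scanning for consecutive runs:
  'v' x 2
  'z' x 3
  'v' x 4
  'z' x 3
  'c' x 1
RLE = "v2z3v4z3c1"


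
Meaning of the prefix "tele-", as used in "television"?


Prefix: tele-
Example: television (tele- + vision)
Meaning = distant


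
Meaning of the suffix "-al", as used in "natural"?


Suffix: -al
Example: natural (nature + -al, with a spelling change)
Meaning = relating to


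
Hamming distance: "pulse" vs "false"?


Comparing character by character (same length = 5):
  Pos 0: 'p' vs 'f' !=
  Pos 1: 'u' vs 'a' !=
  Pos 2: 'l' vs 'l' =
  Pos 3: 's' vs 's' =
  Pos 4: 'e' vs 'e' =
Hamming distance = 2


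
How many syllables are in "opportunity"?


Word: "opportunity"
Syllable breakdown: op · por · tu · ni · ty
Counting: 5 parts
= 5 syllables


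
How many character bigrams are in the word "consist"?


Word: "consist" (length 7)
Number of 2-grams = length - 2 + 1 = 7 - 2 + 1
= 6


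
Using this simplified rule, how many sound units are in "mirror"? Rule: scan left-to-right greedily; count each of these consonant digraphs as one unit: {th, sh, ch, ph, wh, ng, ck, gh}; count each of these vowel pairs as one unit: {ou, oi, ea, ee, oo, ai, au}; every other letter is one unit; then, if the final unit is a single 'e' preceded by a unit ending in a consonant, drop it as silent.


Word: "mirror" (6 letters)
Left-to-right scan:
  (1) 'm' (letter)
  (2) 'i' (letter)
  (3) 'r' (letter)
  (4) 'r' (letter)
  (5) 'o' (letter)
  (6) 'r' (letter)
Units from scan: 6
Sound units = 6 units


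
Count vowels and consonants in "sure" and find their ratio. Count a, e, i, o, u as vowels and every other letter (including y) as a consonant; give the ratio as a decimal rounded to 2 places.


Word: "sure"
Vowels (a,e,i,o,u): 2
Consonants: 2
Ratio = 2/2
= 1.00


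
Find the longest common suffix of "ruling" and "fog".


Word 1: "ruling"
Word 2: "fog"
Comparing from end:
  Pos -1: 'g' == 'g'
  Pos -2: 'n' != 'o' (stop)
LCS = "g" (length 1)


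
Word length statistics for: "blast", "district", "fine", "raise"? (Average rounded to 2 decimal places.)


Lengths: "blast"=5, "district"=8, "fine"=4, "raise"=5
Sum = 22, Count = 4
Average = 22/4 = 5.50
= avg=5.50, min=4, max=8


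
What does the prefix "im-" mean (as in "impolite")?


Prefix: im-
Example: impolite (im- + polite)
Meaning = not / into


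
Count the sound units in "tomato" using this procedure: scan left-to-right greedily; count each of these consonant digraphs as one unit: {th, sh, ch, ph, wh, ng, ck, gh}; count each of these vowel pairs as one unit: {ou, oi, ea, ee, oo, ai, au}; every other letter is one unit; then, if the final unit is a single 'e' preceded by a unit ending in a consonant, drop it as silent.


Word: "tomato" (6 letters)
Left-to-right scan:
  [1] 't' (letter)
  [2] 'o' (letter)
  [3] 'm' (letter)
  [4] 'a' (letter)
  [5] 't' (letter)
  [6] 'o' (letter)
Units from scan: 6
Sound units = 6 units


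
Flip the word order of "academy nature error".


Original: "academy nature error"
Words (1..n): academy | nature | error
Reversed (n..1): error | nature | academy
Result = "error nature academy"


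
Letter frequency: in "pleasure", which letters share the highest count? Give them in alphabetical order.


Word: "pleasure"
Letter counts:
  'a': 1
  'e': 2
  'l': 1
  'p': 1
  'r': 1
  's': 1
  'u': 1
Maximum count = 2
Most frequent = 'e' (2 times each)


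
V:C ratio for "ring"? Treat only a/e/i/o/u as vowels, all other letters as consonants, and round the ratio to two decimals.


Word: "ring"
Vowels (a,e,i,o,u): 1
Consonants: 3
Ratio = 1/3
= 0.33


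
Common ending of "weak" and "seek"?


Word 1: "weak"
Word 2: "seek"
Comparing from end:
  Pos -1: 'k' == 'k'
  Pos -2: 'a' != 'e' (stop)
LCS = "k" (length 1)


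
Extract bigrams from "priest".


Word: "priest" (length 6)
Number of bigrams = 6 - 2 + 1 = 5
  Position 0: "pr"
  Position 1: "ri"
  Position 2: "ie"
  Position 3: "es"
  Position 4: "st"
Bigrams = "pr", "ri", "ie", "es", "st"


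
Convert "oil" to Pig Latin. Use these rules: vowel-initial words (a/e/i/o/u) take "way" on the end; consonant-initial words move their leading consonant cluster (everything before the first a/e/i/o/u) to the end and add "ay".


Word: "oil"
Starts with vowel → add 'way'
Pig Latin = "oilway"


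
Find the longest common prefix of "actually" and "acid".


Word 1: "actually"
Word 2: "acid"
Comparing from start:
  Pos 0: 'a' == 'a'
  Pos 1: 'c' == 'c'
  Pos 2: 't' != 'i' (stop)
LCP = "ac" (length 2)


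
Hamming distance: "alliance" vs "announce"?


Comparing character by character (same length = 8):
  Pos 0: 'a' vs 'a' =
  Pos 1: 'l' vs 'n' !=
  Pos 2: 'l' vs 'n' !=
  Pos 3: 'i' vs 'o' !=
  Pos 4: 'a' vs 'u' !=
  Pos 5: 'n' vs 'n' =
  Pos 6: 'c' vs 'c' =
  Pos 7: 'e' vs 'e' =
Hamming distance = 4


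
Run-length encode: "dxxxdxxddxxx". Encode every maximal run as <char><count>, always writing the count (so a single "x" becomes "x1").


String: "dxxxdxxddxxx"
Scanning for consecutive runs:
  'd' x 1
  'x' x 3
  'd' x 1
  'x' x 2
  'd' x 2
  'x' x 3
RLE = "d1x3d1x2d2x3"


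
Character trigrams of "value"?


Word: "value" (length 5)
Number of trigrams = 5 - 3 + 1 = 3
  Position 0: "val"
  Position 1: "alu"
  Position 2: "lue"
Trigrams = "val", "alu", "lue"


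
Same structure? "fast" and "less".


Pattern of "fast": [0, 1, 2, 3]
Pattern of "less": [0, 1, 2, 2]
Patterns do not match
Same pattern = No


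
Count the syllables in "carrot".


Word: "carrot"
Syllable breakdown: car · rot
Counting: 2 parts
= 2 syllables


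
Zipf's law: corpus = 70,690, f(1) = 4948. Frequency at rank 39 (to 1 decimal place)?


Zipf's law: f(r) = f(1) / r
f(1) = 4948
f(39) = 4948 / 39
= 126.9 occurrences


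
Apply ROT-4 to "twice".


Word: "twice"
Shift: 4
Each letter → (letter + shift) mod 26:
  't' (19) + 4 = 23 → 'x'
  'w' (22) + 4 = 0 → 'a'
  'i' (8) + 4 = 12 → 'm'
  'c' (2) + 4 = 6 → 'g'
  'e' (4) + 4 = 8 → 'i'
Result = "xamgi"


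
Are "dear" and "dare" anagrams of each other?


Word 1: "dear" → sorted: ader
Word 2: "dare" → sorted: ader
Same letters? ader == ader
Anagram = Yes


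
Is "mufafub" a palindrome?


Word: "mufafub"
Reversed: "bufafum"
Forward == Backward? mufafub != bufafum
Palindrome = No


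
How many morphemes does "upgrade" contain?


Word: "upgrade"
Morphemes: up- | grade
Each morpheme carries meaning
= 2 morphemes


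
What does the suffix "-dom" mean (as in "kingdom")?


Suffix: -dom
Example: kingdom (king + -dom)
Meaning = state / realm


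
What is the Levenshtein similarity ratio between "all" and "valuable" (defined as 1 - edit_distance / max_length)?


Word 1: "all" (length 3)
Word 2: "valuable" (length 8)
One optimal edit sequence:
  1. insert 'v'  (+1)
  2. keep 'a'
  3. keep 'l'
  4. insert 'u'  (+1)
  5. insert 'a'  (+1)
  6. insert 'b'  (+1)
  7. keep 'l'
  8. insert 'e'  (+1)
Edit distance = 5
Max length = max(3, 8) = 8
Similarity = 1 - 5/8
= 0.3750


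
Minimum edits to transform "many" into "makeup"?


Word 1: "many" (length 4)
Word 2: "makeup" (length 6)
One optimal edit sequence (insert/delete/substitute each cost 1):
  1. keep 'm'
  2. keep 'a'
  3. insert 'k'  (+1)
  4. insert 'e'  (+1)
  5. substitute 'n' -> 'u'  (+1)
  6. substitute 'y' -> 'p'  (+1)
Total edit operations: 4
Edit distance = 4


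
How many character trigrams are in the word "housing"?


Word: "housing" (length 7)
Number of 3-grams = length - 3 + 1 = 7 - 3 + 1
= 5


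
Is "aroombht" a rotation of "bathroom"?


Word: "bathroom", Candidate: "aroombht"
Method: check if candidate is substring of word+word
"bathroombathroom" contains "aroombht"? No
Is rotation = No


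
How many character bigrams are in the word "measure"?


Word: "measure" (length 7)
Number of 2-grams = length - 2 + 1 = 7 - 2 + 1
= 6


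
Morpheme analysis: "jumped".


Word: "jumped"
Morphemes: jump + -ed
Each morpheme carries meaning
= 2 morphemes


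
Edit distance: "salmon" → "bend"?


Word 1: "salmon" (length 6)
Word 2: "bend" (length 4)
One optimal edit sequence (insert/delete/substitute each cost 1):
  1. delete 's'  (+1)
  2. delete 'a'  (+1)
  3. substitute 'l' -> 'b'  (+1)
  4. substitute 'm' -> 'e'  (+1)
  5. substitute 'o' -> 'n'  (+1)
  6. substitute 'n' -> 'd'  (+1)
Total edit operations: 6
Edit distance = 6


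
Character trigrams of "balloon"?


Word: "balloon" (length 7)
Number of trigrams = 7 - 3 + 1 = 5
  Position 0: "bal"
  Position 1: "all"
  Position 2: "llo"
  Position 3: "loo"
  Position 4: "oon"
Trigrams = "bal", "all", "llo", "loo", "oon"


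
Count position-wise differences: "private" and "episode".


Comparing character by character (same length = 7):
  Pos 0: 'p' vs 'e' !=
  Pos 1: 'r' vs 'p' !=
  Pos 2: 'i' vs 'i' =
  Pos 3: 'v' vs 's' !=
  Pos 4: 'a' vs 'o' !=
  Pos 5: 't' vs 'd' !=
  Pos 6: 'e' vs 'e' =
Hamming distance = 5


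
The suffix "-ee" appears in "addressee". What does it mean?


Suffix: -ee
Example: addressee (address + -ee)
Meaning = one who receives


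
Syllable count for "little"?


Word: "little"
Syllable breakdown: lit / tle
Counting: 2 parts
= 2 syllables


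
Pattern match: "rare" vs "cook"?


Pattern of "rare": [0, 1, 0, 2]
Pattern of "cook": [0, 1, 1, 2]
Patterns do not match
Same pattern = No


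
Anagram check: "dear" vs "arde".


Word 1: "dear" → sorted: ader
Word 2: "arde" → sorted: ader
Same letters? ader == ader
Anagram = Yes


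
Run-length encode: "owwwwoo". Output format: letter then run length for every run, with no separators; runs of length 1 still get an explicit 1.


String: "owwwwoo"
Scanning for consecutive runs:
  'o' x 1
  'w' x 4
  'o' x 2
RLE = "o1w4o2"


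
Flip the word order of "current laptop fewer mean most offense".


Original: "current laptop fewer mean most offense"
Words (1..n): current | laptop | fewer | mean | most | offense
Reversed (n..1): offense | most | mean | fewer | laptop | current
Result = "offense most mean fewer laptop current"


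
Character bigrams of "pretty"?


Word: "pretty" (length 6)
Number of bigrams = 6 - 2 + 1 = 5
  Position 0: "pr"
  Position 1: "re"
  Position 2: "et"
  Position 3: "tt"
  Position 4: "ty"
Bigrams = "pr", "re", "et", "tt", "ty"


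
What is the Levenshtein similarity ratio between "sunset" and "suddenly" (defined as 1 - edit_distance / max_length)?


Word 1: "sunset" (length 6)
Word 2: "suddenly" (length 8)
One optimal edit sequence:
  1. keep 's'
  2. keep 'u'
  3. substitute 'n' -> 'd'  (+1)
  4. substitute 's' -> 'd'  (+1)
  5. keep 'e'
  6. insert 'n'  (+1)
  7. insert 'l'  (+1)
  8. substitute 't' -> 'y'  (+1)
Edit distance = 5
Max length = max(6, 8) = 8
Similarity = 1 - 5/8
= 0.3750


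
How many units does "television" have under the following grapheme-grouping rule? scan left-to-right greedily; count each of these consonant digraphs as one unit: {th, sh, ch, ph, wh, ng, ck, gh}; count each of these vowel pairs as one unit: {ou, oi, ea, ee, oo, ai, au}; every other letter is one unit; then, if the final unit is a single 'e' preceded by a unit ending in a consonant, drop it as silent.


Word: "television" (10 letters)
Left-to-right scan:
  (1) 't' (letter)
  (2) 'e' (letter)
  (3) 'l' (letter)
  (4) 'e' (letter)
  (5) 'v' (letter)
  (6) 'i' (letter)
  (7) 's' (letter)
  (8) 'i' (letter)
  (9) 'o' (letter)
  (10) 'n' (letter)
Units from scan: 10
Sound units = 10 units


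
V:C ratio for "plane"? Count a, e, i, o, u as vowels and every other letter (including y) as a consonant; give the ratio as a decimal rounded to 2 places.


Word: "plane"
Vowels (a,e,i,o,u): 2
Consonants: 3
Ratio = 2/3
= 0.67


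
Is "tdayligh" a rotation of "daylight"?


Word: "daylight", Candidate: "tdayligh"
Method: check if candidate is substring of word+word
"daylightdaylight" contains "tdayligh"? Yes
Is rotation = Yes


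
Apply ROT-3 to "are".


Word: "are"
Shift: 3
Each letter → (letter + shift) mod 26:
  'a' (0) + 3 = 3 → 'd'
  'r' (17) + 3 = 20 → 'u'
  'e' (4) + 3 = 7 → 'h'
Result = "duh"


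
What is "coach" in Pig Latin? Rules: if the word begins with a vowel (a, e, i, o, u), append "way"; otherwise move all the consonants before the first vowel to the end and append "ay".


Word: "coach"
Starts with consonant(s) → move to end, add 'ay'
Consonant cluster: "c"
Pig Latin = "oachcay"


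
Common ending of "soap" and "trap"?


Word 1: "soap"
Word 2: "trap"
Comparing from end:
  Pos -1: 'p' == 'p'
  Pos -2: 'a' == 'a'
  Pos -3: 'o' != 'r' (stop)
LCS = "ap" (length 2)


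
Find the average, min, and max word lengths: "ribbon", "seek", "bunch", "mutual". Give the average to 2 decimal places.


Lengths: "ribbon"=6, "seek"=4, "bunch"=5, "mutual"=6
Sum = 21, Count = 4
Average = 21/4 = 5.25
= avg=5.25, min=4, max=6


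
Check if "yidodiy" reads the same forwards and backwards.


Word: "yidodiy"
Reversed: "yidodiy"
Forward == Backward? yidodiy == yidodiy
Palindrome = Yes


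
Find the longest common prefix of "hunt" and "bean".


Word 1: "hunt"
Word 2: "bean"
Comparing from start:
  Pos 0: 'h' != 'b' (stop)
LCP = "" (length 0)


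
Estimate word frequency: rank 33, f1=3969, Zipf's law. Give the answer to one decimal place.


Zipf's law: f(r) = f(1) / r
f(1) = 3969
f(33) = 3969 / 33
= 120.3 occurrences


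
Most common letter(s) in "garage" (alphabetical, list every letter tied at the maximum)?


Word: "garage"
Letter counts:
  'a': 2
  'e': 1
  'g': 2
  'r': 1
Maximum count = 2
Most frequent = 'a', 'g' (2 times each)


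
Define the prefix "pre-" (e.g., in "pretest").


Prefix: pre-
Example: pretest = pre- + test
Meaning = before


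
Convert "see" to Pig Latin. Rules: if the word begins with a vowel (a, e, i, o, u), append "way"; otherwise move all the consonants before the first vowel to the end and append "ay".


Word: "see"
Starts with consonant(s) → move to end, add 'ay'
Consonant cluster: "s"
Pig Latin = "eesay"


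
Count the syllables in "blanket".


Word: "blanket"
Syllable breakdown: blan · ket
Counting: 2 parts
= 2 syllables


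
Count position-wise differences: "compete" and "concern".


Comparing character by character (same length = 7):
  Pos 0: 'c' vs 'c' =
  Pos 1: 'o' vs 'o' =
  Pos 2: 'm' vs 'n' !=
  Pos 3: 'p' vs 'c' !=
  Pos 4: 'e' vs 'e' =
  Pos 5: 't' vs 'r' !=
  Pos 6: 'e' vs 'n' !=
Hamming distance = 4


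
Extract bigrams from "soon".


Word: "soon" (length 4)
Number of bigrams = 4 - 2 + 1 = 3
  Position 0: "so"
  Position 1: "oo"
  Position 2: "on"
Bigrams = "so", "oo", "on"


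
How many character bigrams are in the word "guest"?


Word: "guest" (length 5)
Number of 2-grams = length - 2 + 1 = 5 - 2 + 1
= 4


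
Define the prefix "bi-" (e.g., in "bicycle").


Prefix: bi-
As in: bicycle -> bi- + cycle
Meaning = two


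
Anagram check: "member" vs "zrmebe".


Word 1: "member" → sorted: beemmr
Word 2: "zrmebe" → sorted: beemrz
Same letters? beemmr != beemrz
Anagram = No


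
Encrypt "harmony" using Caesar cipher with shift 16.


Word: "harmony"
Shift: 16
Each letter → (letter + shift) mod 26:
  'h' (7) + 16 = 23 → 'x'
  'a' (0) + 16 = 16 → 'q'
  'r' (17) + 16 = 7 → 'h'
  'm' (12) + 16 = 2 → 'c'
  'o' (14) + 16 = 4 → 'e'
  'n' (13) + 16 = 3 → 'd'
  'y' (24) + 16 = 14 → 'o'
Result = "xqhcedo"


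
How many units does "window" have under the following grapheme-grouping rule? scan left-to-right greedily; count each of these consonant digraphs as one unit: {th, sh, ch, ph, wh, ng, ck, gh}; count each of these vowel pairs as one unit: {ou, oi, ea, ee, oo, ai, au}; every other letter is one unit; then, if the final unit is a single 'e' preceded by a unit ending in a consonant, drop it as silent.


Word: "window" (6 letters)
Left-to-right scan:
  [1] 'w' (letter)
  [2] 'i' (letter)
  [3] 'n' (letter)
  [4] 'd' (letter)
  [5] 'o' (letter)
  [6] 'w' (letter)
Units from scan: 6
Sound units = 6 units


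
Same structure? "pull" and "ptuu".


Pattern of "pull": [0, 1, 2, 2]
Pattern of "ptuu": [0, 1, 2, 2]
Patterns match
Same pattern = Yes


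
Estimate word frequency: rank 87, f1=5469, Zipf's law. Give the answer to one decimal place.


Zipf's law: f(r) = f(1) / r
f(1) = 5469
f(87) = 5469 / 87
= 62.9 occurrences


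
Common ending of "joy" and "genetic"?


Word 1: "joy"
Word 2: "genetic"
Comparing from end:
  Pos -1: 'y' != 'c' (stop)
LCS = "" (length 0)


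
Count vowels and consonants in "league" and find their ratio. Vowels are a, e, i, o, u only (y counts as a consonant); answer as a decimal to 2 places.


Word: "league"
Vowels (a,e,i,o,u): 4
Consonants: 2
Ratio = 4/2
= 2.00


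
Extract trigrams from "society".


Word: "society" (length 7)
Number of trigrams = 7 - 3 + 1 = 5
  Position 0: "soc"
  Position 1: "oci"
  Position 2: "cie"
  Position 3: "iet"
  Position 4: "ety"
Trigrams = "soc", "oci", "cie", "iet", "ety"


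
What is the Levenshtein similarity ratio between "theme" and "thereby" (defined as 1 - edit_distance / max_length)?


Word 1: "theme" (length 5)
Word 2: "thereby" (length 7)
One optimal edit sequence:
  1. keep 't'
  2. keep 'h'
  3. keep 'e'
  4. substitute 'm' -> 'r'  (+1)
  5. keep 'e'
  6. insert 'b'  (+1)
  7. insert 'y'  (+1)
Edit distance = 3
Max length = max(5, 7) = 7
Similarity = 1 - 3/7
= 0.5714


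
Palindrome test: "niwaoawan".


Word: "niwaoawan"
Reversed: "nawaoawin"
Forward == Backward? niwaoawan != nawaoawin
Palindrome = No


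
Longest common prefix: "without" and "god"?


Word 1: "without"
Word 2: "god"
Comparing from start:
  Pos 0: 'w' != 'g' (stop)
LCP = "" (length 0)


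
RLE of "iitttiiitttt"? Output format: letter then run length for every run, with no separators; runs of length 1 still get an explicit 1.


String: "iitttiiitttt"
Scanning for consecutive runs:
  'i' x 2
  't' x 3
  'i' x 3
  't' x 4
RLE = "i2t3i3t4"


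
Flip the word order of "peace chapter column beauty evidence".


Original: "peace chapter column beauty evidence"
Words (1..n): peace | chapter | column | beauty | evidence
Reversed (n..1): evidence | beauty | column | chapter | peace
Result = "evidence beauty column chapter peace"


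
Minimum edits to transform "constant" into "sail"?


Word 1: "constant" (length 8)
Word 2: "sail" (length 4)
One optimal edit sequence (insert/delete/substitute each cost 1):
  1. delete 'c'  (+1)
  2. delete 'o'  (+1)
  3. delete 'n'  (+1)
  4. keep 's'
  5. delete 't'  (+1)
  6. keep 'a'
  7. substitute 'n' -> 'i'  (+1)
  8. substitute 't' -> 'l'  (+1)
Total edit operations: 6
Edit distance = 6


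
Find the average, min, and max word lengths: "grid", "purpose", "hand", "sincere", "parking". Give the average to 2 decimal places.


Lengths: "grid"=4, "purpose"=7, "hand"=4, "sincere"=7, "parking"=7
Sum = 29, Count = 5
Average = 29/5 = 5.80
= avg=5.80, min=4, max=7


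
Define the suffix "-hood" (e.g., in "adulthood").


Suffix: -hood
As in: adulthood -> adult + -hood
Meaning = state / condition


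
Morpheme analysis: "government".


Word: "government"
Morphemes: govern | -ment
Each morpheme carries meaning
= 2 morphemes


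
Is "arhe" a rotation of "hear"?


Word: "hear", Candidate: "arhe"
Method: check if candidate is substring of word+word
"hearhear" contains "arhe"? Yes
Is rotation = Yes


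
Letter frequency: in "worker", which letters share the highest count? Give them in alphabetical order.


Word: "worker"
Letter counts:
  'e': 1
  'k': 1
  'o': 1
  'r': 2
  'w': 1
Maximum count = 2
Most frequent = 'r' (2 times each)


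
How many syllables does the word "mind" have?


Word: "mind"
Syllable breakdown: mind
Counting: 1 part
= 1 syllable


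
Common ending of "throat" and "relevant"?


Word 1: "throat"
Word 2: "relevant"
Comparing from end:
  Pos -1: 't' == 't'
  Pos -2: 'a' != 'n' (stop)
LCS = "t" (length 1)


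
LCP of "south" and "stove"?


Word 1: "south"
Word 2: "stove"
Comparing from start:
  Pos 0: 's' == 's'
  Pos 1: 'o' != 't' (stop)
LCP = "s" (length 1)


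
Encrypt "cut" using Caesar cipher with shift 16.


Word: "cut"
Shift: 16
Each letter → (letter + shift) mod 26:
  'c' (2) + 16 = 18 → 's'
  'u' (20) + 16 = 10 → 'k'
  't' (19) + 16 = 9 → 'j'
Result = "skj"


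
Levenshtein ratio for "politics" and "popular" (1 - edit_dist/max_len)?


Word 1: "politics" (length 8)
Word 2: "popular" (length 7)
One optimal edit sequence:
  1. keep 'p'
  2. keep 'o'
  3. delete 'l'  (+1)
  4. substitute 'i' -> 'p'  (+1)
  5. substitute 't' -> 'u'  (+1)
  6. substitute 'i' -> 'l'  (+1)
  7. substitute 'c' -> 'a'  (+1)
  8. substitute 's' -> 'r'  (+1)
Edit distance = 6
Max length = max(8, 7) = 8
Similarity = 1 - 6/8
= 0.2500


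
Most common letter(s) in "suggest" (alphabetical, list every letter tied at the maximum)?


Word: "suggest"
Letter counts:
  'e': 1
  'g': 2
  's': 2
  't': 1
  'u': 1
Maximum count = 2
Most frequent = 'g', 's' (2 times each)


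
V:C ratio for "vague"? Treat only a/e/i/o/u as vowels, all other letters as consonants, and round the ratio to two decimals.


Word: "vague"
Vowels (a,e,i,o,u): 3
Consonants: 2
Ratio = 3/2
= 1.50


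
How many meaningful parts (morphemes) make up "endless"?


Word: "endless"
Morphemes: end / -less
Each morpheme carries meaning
= 2 morphemes


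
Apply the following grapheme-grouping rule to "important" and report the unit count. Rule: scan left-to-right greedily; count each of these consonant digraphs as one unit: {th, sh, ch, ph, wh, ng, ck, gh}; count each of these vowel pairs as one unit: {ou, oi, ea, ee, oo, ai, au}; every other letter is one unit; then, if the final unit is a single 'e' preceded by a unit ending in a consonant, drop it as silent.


Word: "important" (9 letters)
Left-to-right scan:
  1. 'i' (letter)
  2. 'm' (letter)
  3. 'p' (letter)
  4. 'o' (letter)
  5. 'r' (letter)
  6. 't' (letter)
  7. 'a' (letter)
  8. 'n' (letter)
  9. 't' (letter)
Units from scan: 9
Sound units = 9 units


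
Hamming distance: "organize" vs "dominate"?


Comparing character by character (same length = 8):
  Pos 0: 'o' vs 'd' !=
  Pos 1: 'r' vs 'o' !=
  Pos 2: 'g' vs 'm' !=
  Pos 3: 'a' vs 'i' !=
  Pos 4: 'n' vs 'n' =
  Pos 5: 'i' vs 'a' !=
  Pos 6: 'z' vs 't' !=
  Pos 7: 'e' vs 'e' =
Hamming distance = 6


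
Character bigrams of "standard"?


Word: "standard" (length 8)
Number of bigrams = 8 - 2 + 1 = 7
  Position 0: "st"
  Position 1: "ta"
  Position 2: "an"
  Position 3: "nd"
  Position 4: "da"
  Position 5: "ar"
  Position 6: "rd"
Bigrams = "st", "ta", "an", "nd", "da", "ar", "rd"


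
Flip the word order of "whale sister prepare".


Original: "whale sister prepare"
Words (1..n): whale | sister | prepare
Reversed (n..1): prepare | sister | whale
Result = "prepare sister whale"


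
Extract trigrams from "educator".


Word: "educator" (length 8)
Number of trigrams = 8 - 3 + 1 = 6
  Position 0: "edu"
  Position 1: "duc"
  Position 2: "uca"
  Position 3: "cat"
  Position 4: "ato"
  Position 5: "tor"
Trigrams = "edu", "duc", "uca", "cat", "ato", "tor"


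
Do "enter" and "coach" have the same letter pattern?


Pattern of "enter": [0, 1, 2, 0, 3]
Pattern of "coach": [0, 1, 2, 0, 3]
Patterns match
Same pattern = Yes


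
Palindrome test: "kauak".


Word: "kauak"
Reversed: "kauak"
Forward == Backward? kauak == kauak
Palindrome = Yes


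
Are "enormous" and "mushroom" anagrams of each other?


Word 1: "enormous" → sorted: emnoorsu
Word 2: "mushroom" → sorted: hmmoorsu
Same letters? emnoorsu != hmmoorsu
Anagram = No


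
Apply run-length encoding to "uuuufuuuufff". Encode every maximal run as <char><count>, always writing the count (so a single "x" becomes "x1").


String: "uuuufuuuufff"
Scanning for consecutive runs:
  'u' x 4
  'f' x 1
  'u' x 4
  'f' x 3
RLE = "u4f1u4f3"
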